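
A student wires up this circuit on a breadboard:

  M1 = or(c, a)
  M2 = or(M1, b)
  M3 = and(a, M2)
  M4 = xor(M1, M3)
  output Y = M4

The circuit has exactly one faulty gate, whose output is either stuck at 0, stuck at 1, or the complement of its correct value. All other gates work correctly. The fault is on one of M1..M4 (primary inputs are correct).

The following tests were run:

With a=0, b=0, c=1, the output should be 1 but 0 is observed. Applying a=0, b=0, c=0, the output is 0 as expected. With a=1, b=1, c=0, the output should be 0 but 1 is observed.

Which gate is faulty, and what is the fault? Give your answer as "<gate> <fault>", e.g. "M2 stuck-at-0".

Fault-free values for test 1 (a=0, b=0, c=1): M1=1, M2=1, M3=0, M4=1, giving Y=1. Observed 0.
Test 1: faults giving observed 0 are {M1 stuck-at-0, M1 inverted output, M3 stuck-at-1, M3 inverted output, M4 stuck-at-0, M4 inverted output}.
Test 2 (a=0, b=0, c=0): fault-free M1=0, M2=0, M3=0, M4=0 → 0; observed 0. Eliminates M1 inverted output, M3 stuck-at-1, M3 inverted output, M4 inverted output.
Test 3 (a=1, b=1, c=0): fault-free M1=1, M2=1, M3=1, M4=0 → 0; observed 1. Eliminates M4 stuck-at-0.
Only M1 stuck-at-0 is consistent with every test.

M1 stuck-at-0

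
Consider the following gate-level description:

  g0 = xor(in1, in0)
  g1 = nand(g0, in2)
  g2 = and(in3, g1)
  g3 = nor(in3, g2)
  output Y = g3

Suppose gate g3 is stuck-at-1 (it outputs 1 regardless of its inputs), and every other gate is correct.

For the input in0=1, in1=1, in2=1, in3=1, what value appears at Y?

Propagate with g3 forced: g0=0, g1=1, g2=1, g3=1 [stuck-at-1].
So Y = 1. (Without the fault it would be 0.)

1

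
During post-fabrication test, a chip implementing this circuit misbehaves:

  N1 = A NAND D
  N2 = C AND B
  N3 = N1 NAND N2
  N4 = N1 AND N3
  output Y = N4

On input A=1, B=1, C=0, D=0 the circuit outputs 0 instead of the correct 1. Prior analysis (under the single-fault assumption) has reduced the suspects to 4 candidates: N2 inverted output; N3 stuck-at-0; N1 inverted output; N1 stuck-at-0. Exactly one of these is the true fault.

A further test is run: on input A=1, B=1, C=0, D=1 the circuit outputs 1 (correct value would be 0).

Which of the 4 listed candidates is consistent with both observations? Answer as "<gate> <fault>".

Evaluate each candidate on input A=1, B=1, C=0, D=1:
  N2 inverted output: N1=0, N2=1 [inverted output], N3=1, N4=0 → 0 — eliminated
  N3 stuck-at-0: N1=0, N2=0, N3=0 [stuck-at-0], N4=0 → 0 — eliminated
  N1 inverted output: N1=1 [inverted output], N2=0, N3=1, N4=1 → 1 — matches
  N1 stuck-at-0: N1=0 [stuck-at-0], N2=0, N3=1, N4=0 → 0 — eliminated
Only N1 inverted output reproduces the observed 1.

N1 inverted output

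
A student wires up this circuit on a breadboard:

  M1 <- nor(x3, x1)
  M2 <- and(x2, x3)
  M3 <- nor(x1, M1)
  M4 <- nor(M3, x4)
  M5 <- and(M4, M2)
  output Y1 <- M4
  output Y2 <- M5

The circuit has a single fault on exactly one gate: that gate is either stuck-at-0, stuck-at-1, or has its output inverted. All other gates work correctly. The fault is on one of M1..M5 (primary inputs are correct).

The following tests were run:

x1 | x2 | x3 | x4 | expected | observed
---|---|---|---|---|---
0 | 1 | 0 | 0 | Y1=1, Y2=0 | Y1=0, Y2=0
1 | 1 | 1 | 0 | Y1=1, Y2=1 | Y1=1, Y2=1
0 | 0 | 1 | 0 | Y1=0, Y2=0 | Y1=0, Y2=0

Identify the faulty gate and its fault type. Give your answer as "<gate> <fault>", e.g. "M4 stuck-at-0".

M1 stuck-at-0

Fault-free values for test 1 (x1=0, x2=1, x3=0, x4=0): M1=1, M2=0, M3=0, M4=1, M5=0, giving Y1=1, Y2=0. Observed Y1=0, Y2=0.
Test 1: faults giving observed Y1=0, Y2=0 are {M1 stuck-at-0, M1 inverted output, M3 stuck-at-1, M3 inverted output, M4 stuck-at-0, M4 inverted output}.
Test 2 (x1=1, x2=1, x3=1, x4=0): fault-free M1=0, M2=1, M3=0, M4=1, M5=1 → Y1=1, Y2=1; observed Y1=1, Y2=1. Eliminates M3 stuck-at-1, M3 inverted output, M4 stuck-at-0, M4 inverted output.
Test 3 (x1=0, x2=0, x3=1, x4=0): fault-free M1=0, M2=0, M3=1, M4=0, M5=0 → Y1=0, Y2=0; observed Y1=0, Y2=0. Eliminates M1 inverted output.
Only M1 stuck-at-0 is consistent with every test.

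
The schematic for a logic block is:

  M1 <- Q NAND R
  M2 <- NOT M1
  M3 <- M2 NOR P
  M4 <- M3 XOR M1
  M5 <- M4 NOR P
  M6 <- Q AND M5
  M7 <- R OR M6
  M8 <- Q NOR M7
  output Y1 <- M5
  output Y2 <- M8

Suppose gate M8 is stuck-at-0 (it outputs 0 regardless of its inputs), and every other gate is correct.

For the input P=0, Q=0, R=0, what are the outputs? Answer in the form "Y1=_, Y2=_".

Y1=1, Y2=0

Propagate with M8 forced: M1=1, M2=0, M3=1, M4=0, M5=1, M6=0, M7=0, M8=0 [stuck-at-0].
So the outputs are Y1=1, Y2=0. (Without the fault they would be Y1=1, Y2=1.)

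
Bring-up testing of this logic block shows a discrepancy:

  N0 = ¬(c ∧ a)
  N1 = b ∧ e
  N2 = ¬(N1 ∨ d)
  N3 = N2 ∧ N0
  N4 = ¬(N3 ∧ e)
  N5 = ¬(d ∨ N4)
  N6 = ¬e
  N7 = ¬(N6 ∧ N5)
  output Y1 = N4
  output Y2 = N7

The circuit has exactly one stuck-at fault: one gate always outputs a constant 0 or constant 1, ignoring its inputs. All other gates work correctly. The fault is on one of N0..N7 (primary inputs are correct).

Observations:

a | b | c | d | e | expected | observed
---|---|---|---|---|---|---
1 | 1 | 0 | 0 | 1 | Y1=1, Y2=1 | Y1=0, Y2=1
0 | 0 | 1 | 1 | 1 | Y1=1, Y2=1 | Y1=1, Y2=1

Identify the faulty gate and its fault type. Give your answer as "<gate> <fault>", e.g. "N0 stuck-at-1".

Fault-free values for test 1 (a=1, b=1, c=0, d=0, e=1): N0=1, N1=1, N2=0, N3=0, N4=1, N5=0, N6=0, N7=1, giving Y1=1, Y2=1. Observed Y1=0, Y2=1.
Test 1: faults giving observed Y1=0, Y2=1 are {N1 stuck-at-0, N2 stuck-at-1, N3 stuck-at-1, N4 stuck-at-0}.
Test 2 (a=0, b=0, c=1, d=1, e=1): fault-free N0=1, N1=0, N2=0, N3=0, N4=1, N5=0, N6=0, N7=1 → Y1=1, Y2=1; observed Y1=1, Y2=1. Eliminates N2 stuck-at-1, N3 stuck-at-1, N4 stuck-at-0.
Only N1 stuck-at-0 is consistent with every test.

N1 stuck-at-0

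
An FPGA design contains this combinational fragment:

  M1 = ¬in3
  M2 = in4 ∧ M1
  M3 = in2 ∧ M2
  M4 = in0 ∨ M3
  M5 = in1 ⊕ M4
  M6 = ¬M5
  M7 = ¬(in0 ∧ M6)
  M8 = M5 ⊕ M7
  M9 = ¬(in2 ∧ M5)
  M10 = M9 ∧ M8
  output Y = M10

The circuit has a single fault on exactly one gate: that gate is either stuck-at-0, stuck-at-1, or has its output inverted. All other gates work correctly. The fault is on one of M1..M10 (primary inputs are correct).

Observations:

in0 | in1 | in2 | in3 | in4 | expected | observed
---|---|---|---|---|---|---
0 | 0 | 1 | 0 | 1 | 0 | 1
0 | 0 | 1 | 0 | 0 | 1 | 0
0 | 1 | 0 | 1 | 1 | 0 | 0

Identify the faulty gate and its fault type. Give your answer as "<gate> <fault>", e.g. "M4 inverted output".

M2 inverted output

Fault-free values for test 1 (in0=0, in1=0, in2=1, in3=0, in4=1): M1=1, M2=1, M3=1, M4=1, M5=1, M6=0, M7=1, M8=0, M9=0, M10=0, giving Y=0. Observed 1.
Test 1: faults giving observed 1 are {M1 stuck-at-0, M1 inverted output, M2 stuck-at-0, M2 inverted output, M3 stuck-at-0, M3 inverted output, M4 stuck-at-0, M4 inverted output, M5 stuck-at-0, M5 inverted output, M10 stuck-at-1, M10 inverted output}.
Test 2 (in0=0, in1=0, in2=1, in3=0, in4=0): fault-free M1=1, M2=0, M3=0, M4=0, M5=0, M6=1, M7=1, M8=1, M9=1, M10=1 → 1; observed 0. Eliminates M1 stuck-at-0, M1 inverted output, M2 stuck-at-0, M3 stuck-at-0, M4 stuck-at-0, M5 stuck-at-0, M10 stuck-at-1.
Test 3 (in0=0, in1=1, in2=0, in3=1, in4=1): fault-free M1=0, M2=0, M3=0, M4=0, M5=1, M6=0, M7=1, M8=0, M9=1, M10=0 → 0; observed 0. Eliminates M3 inverted output, M4 inverted output, M5 inverted output, M10 inverted output.
Only M2 inverted output is consistent with every test.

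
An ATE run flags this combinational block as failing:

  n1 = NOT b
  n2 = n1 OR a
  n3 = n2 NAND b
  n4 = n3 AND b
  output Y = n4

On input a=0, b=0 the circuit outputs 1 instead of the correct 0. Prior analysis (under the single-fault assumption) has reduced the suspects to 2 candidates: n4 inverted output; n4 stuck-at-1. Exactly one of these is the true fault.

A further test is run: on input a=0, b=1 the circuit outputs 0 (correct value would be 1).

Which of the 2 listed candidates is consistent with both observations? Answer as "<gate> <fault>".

Evaluate each candidate on input a=0, b=1:
  n4 inverted output: n1=0, n2=0, n3=1, n4=0 [inverted output] → 0 — matches
  n4 stuck-at-1: n1=0, n2=0, n3=1, n4=1 [stuck-at-1] → 1 — eliminated
Only n4 inverted output reproduces the observed 0.

n4 inverted output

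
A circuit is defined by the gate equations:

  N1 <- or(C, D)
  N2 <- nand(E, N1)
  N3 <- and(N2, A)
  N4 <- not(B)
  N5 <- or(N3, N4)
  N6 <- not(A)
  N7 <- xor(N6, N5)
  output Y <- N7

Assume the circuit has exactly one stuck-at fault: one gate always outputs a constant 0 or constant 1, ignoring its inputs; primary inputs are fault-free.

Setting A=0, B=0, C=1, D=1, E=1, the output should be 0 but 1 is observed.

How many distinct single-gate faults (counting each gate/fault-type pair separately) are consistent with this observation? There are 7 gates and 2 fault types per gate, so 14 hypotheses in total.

4

Fault-free: N1=1, N2=0, N3=0, N4=1, N5=1, N6=1, N7=0 → 0. Observed 1.
  N1 stuck-at-0: output 0 ✗
  N1 stuck-at-1: output 0 ✗
  N2 stuck-at-0: output 0 ✗
  N2 stuck-at-1: output 0 ✗
  N3 stuck-at-0: output 0 ✗
  N3 stuck-at-1: output 0 ✗
  N4 stuck-at-0: output 1 ✓
  N4 stuck-at-1: output 0 ✗
  N5 stuck-at-0: output 1 ✓
  N5 stuck-at-1: output 0 ✗
  N6 stuck-at-0: output 1 ✓
  N6 stuck-at-1: output 0 ✗
  N7 stuck-at-0: output 0 ✗
  N7 stuck-at-1: output 1 ✓
Consistent faults: {N4 stuck-at-0, N5 stuck-at-0, N6 stuck-at-0, N7 stuck-at-1} — 4 in all.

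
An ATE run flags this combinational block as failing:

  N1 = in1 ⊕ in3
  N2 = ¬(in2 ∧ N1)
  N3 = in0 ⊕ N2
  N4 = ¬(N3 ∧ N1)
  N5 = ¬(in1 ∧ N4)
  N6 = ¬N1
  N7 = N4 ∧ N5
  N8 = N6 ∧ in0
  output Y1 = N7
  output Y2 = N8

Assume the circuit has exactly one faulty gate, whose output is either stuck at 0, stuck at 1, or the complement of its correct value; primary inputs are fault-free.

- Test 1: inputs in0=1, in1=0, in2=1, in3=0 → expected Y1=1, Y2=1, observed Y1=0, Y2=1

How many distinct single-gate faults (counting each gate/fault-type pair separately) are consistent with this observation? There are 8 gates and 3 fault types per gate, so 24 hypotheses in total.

6

Fault-free: N1=0, N2=1, N3=0, N4=1, N5=1, N6=1, N7=1, N8=1 → Y1=1, Y2=1. Observed Y1=0, Y2=1.
  N1: none of the 3 fault types match ✗
  N2: none of the 3 fault types match ✗
  N3: none of the 3 fault types match ✗
  N4: stuck-at-0, inverted output ✓; others ✗
  N5: stuck-at-0, inverted output ✓; others ✗
  N6: none of the 3 fault types match ✗
  N7: stuck-at-0, inverted output ✓; others ✗
  N8: none of the 3 fault types match ✗
Consistent faults: {N4 stuck-at-0, N4 inverted output, N5 stuck-at-0, N5 inverted output, N7 stuck-at-0, N7 inverted output} — 6 in all.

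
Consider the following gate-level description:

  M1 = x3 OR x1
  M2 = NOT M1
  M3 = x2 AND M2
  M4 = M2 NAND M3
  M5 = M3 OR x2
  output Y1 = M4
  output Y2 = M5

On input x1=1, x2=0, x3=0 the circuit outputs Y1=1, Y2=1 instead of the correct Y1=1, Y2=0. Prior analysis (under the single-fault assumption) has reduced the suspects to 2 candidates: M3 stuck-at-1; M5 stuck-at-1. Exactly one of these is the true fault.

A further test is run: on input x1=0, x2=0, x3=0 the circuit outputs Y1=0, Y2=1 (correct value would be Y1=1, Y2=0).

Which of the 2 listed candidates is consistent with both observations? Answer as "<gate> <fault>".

Evaluate each candidate on input x1=0, x2=0, x3=0:
  M3 stuck-at-1: M1=0, M2=1, M3=1 [stuck-at-1], M4=0, M5=1 → Y1=0, Y2=1 — matches
  M5 stuck-at-1: M1=0, M2=1, M3=0, M4=1, M5=1 [stuck-at-1] → Y1=1, Y2=1 — eliminated
Only M3 stuck-at-1 reproduces the observed Y1=0, Y2=1.

M3 stuck-at-1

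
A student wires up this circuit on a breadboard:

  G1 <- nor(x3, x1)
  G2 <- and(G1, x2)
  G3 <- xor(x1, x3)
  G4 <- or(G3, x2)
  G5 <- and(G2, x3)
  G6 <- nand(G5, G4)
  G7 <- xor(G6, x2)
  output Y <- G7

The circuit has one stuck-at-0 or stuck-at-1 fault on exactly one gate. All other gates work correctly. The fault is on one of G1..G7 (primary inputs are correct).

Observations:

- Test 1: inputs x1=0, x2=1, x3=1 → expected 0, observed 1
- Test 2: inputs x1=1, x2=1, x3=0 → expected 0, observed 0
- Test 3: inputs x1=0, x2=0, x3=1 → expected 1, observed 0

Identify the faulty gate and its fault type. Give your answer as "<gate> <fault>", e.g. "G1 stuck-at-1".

G2 stuck-at-1

Fault-free values for test 1 (x1=0, x2=1, x3=1): G1=0, G2=0, G3=1, G4=1, G5=0, G6=1, G7=0, giving Y=0. Observed 1.
Test 1: faults giving observed 1 are {G1 stuck-at-1, G2 stuck-at-1, G5 stuck-at-1, G6 stuck-at-0, G7 stuck-at-1}.
Test 2 (x1=1, x2=1, x3=0): fault-free G1=0, G2=0, G3=1, G4=1, G5=0, G6=1, G7=0 → 0; observed 0. Eliminates G5 stuck-at-1, G6 stuck-at-0, G7 stuck-at-1.
Test 3 (x1=0, x2=0, x3=1): fault-free G1=0, G2=0, G3=1, G4=1, G5=0, G6=1, G7=1 → 1; observed 0. Eliminates G1 stuck-at-1.
Only G2 stuck-at-1 is consistent with every test.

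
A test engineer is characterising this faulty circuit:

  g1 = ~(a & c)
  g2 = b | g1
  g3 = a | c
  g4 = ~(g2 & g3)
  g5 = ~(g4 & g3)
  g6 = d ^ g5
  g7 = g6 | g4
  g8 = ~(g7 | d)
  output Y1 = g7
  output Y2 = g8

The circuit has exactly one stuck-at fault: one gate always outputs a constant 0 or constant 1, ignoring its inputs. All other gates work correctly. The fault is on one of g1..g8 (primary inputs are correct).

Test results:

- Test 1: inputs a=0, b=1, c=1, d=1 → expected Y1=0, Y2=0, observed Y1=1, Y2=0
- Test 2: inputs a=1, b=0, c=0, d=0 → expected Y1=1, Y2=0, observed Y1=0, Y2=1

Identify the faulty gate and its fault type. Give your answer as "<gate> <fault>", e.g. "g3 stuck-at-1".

Fault-free values for test 1 (a=0, b=1, c=1, d=1): g1=1, g2=1, g3=1, g4=0, g5=1, g6=0, g7=0, g8=0, giving Y1=0, Y2=0. Observed Y1=1, Y2=0.
Test 1: faults giving observed Y1=1, Y2=0 are {g2 stuck-at-0, g3 stuck-at-0, g4 stuck-at-1, g5 stuck-at-0, g6 stuck-at-1, g7 stuck-at-1}.
Test 2 (a=1, b=0, c=0, d=0): fault-free g1=1, g2=1, g3=1, g4=0, g5=1, g6=1, g7=1, g8=0 → Y1=1, Y2=0; observed Y1=0, Y2=1. Eliminates g2 stuck-at-0, g3 stuck-at-0, g4 stuck-at-1, g6 stuck-at-1, g7 stuck-at-1.
Only g5 stuck-at-0 is consistent with every test.

g5 stuck-at-0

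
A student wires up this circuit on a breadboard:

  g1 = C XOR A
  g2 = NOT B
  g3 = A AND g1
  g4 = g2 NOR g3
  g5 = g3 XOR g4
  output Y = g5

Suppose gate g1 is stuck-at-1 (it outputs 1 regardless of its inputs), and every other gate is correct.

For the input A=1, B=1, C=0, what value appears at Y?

Propagate with g1 forced: g1=1 [stuck-at-1], g2=0, g3=1, g4=0, g5=1.
So Y = 1. (Same as the fault-free value — the fault is masked on this input.)

1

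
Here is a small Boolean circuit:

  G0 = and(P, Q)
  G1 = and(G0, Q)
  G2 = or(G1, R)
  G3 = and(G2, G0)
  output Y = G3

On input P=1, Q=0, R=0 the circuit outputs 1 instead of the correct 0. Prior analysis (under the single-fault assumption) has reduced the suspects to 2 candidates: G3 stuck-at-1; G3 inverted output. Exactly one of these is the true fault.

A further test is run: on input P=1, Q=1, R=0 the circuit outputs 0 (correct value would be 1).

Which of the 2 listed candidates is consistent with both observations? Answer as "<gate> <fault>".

Evaluate each candidate on input P=1, Q=1, R=0:
  G3 stuck-at-1: G0=1, G1=1, G2=1, G3=1 [stuck-at-1] → 1 — eliminated
  G3 inverted output: G0=1, G1=1, G2=1, G3=0 [inverted output] → 0 — matches
Only G3 inverted output reproduces the observed 0.

G3 inverted output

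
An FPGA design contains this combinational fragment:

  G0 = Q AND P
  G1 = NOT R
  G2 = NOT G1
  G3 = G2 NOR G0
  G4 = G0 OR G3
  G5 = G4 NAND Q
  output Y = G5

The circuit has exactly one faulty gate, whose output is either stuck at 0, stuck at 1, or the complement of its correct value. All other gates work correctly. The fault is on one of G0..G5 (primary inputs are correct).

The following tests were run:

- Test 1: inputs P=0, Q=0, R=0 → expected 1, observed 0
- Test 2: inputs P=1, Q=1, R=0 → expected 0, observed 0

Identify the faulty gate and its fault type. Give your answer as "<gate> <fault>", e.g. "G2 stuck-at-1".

Fault-free values for test 1 (P=0, Q=0, R=0): G0=0, G1=1, G2=0, G3=1, G4=1, G5=1, giving Y=1. Observed 0.
Test 1: faults giving observed 0 are {G5 stuck-at-0, G5 inverted output}.
Test 2 (P=1, Q=1, R=0): fault-free G0=1, G1=1, G2=0, G3=0, G4=1, G5=0 → 0; observed 0. Eliminates G5 inverted output.
Only G5 stuck-at-0 is consistent with every test.

G5 stuck-at-0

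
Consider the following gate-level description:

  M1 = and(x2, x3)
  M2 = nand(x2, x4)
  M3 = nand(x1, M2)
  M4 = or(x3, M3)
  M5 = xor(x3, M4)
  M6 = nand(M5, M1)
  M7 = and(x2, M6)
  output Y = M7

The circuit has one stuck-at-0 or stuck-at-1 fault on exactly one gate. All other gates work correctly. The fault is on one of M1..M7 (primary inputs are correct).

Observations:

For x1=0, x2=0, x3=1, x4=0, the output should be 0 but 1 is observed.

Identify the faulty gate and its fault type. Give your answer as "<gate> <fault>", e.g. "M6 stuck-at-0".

M7 stuck-at-1

Fault-free values for test 1 (x1=0, x2=0, x3=1, x4=0): M1=0, M2=1, M3=1, M4=1, M5=0, M6=1, M7=0, giving Y=0. Observed 1.
Test 1: faults giving observed 1 are {M7 stuck-at-1}.
Only M7 stuck-at-1 is consistent with every test.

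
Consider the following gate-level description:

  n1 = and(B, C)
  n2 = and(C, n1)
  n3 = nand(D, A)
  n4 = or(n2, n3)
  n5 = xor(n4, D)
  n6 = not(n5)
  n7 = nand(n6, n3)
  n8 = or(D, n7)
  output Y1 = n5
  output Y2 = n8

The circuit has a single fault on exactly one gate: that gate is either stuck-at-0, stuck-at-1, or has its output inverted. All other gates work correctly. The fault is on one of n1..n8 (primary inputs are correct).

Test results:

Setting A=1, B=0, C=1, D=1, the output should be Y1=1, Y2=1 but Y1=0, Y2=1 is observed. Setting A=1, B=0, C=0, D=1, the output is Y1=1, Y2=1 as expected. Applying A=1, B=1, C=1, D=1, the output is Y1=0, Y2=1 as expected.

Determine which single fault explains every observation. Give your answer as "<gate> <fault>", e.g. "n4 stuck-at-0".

n1 stuck-at-1

Fault-free values for test 1 (A=1, B=0, C=1, D=1): n1=0, n2=0, n3=0, n4=0, n5=1, n6=0, n7=1, n8=1, giving Y1=1, Y2=1. Observed Y1=0, Y2=1.
Test 1: faults giving observed Y1=0, Y2=1 are {n1 stuck-at-1, n1 inverted output, n2 stuck-at-1, n2 inverted output, n3 stuck-at-1, n3 inverted output, n4 stuck-at-1, n4 inverted output, n5 stuck-at-0, n5 inverted output}.
Test 2 (A=1, B=0, C=0, D=1): fault-free n1=0, n2=0, n3=0, n4=0, n5=1, n6=0, n7=1, n8=1 → Y1=1, Y2=1; observed Y1=1, Y2=1. Eliminates n2 stuck-at-1, n2 inverted output, n3 stuck-at-1, n3 inverted output, n4 stuck-at-1, n4 inverted output, n5 stuck-at-0, n5 inverted output.
Test 3 (A=1, B=1, C=1, D=1): fault-free n1=1, n2=1, n3=0, n4=1, n5=0, n6=1, n7=1, n8=1 → Y1=0, Y2=1; observed Y1=0, Y2=1. Eliminates n1 inverted output.
Only n1 stuck-at-1 is consistent with every test.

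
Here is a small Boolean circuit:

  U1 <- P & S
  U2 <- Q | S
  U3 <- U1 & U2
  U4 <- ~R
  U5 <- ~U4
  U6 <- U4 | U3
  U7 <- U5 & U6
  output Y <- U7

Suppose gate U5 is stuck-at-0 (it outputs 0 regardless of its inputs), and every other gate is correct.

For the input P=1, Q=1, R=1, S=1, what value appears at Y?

Propagate with U5 forced: U1=1, U2=1, U3=1, U4=0, U5=0 [stuck-at-0], U6=1, U7=0.
So Y = 0. (Without the fault it would be 1.)

0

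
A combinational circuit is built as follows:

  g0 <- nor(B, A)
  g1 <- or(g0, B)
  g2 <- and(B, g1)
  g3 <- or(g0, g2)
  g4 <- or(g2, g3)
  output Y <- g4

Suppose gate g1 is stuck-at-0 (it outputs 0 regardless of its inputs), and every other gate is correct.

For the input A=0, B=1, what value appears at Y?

Propagate with g1 forced: g0=0, g1=0 [stuck-at-0], g2=0, g3=0, g4=0.
So Y = 0. (Without the fault it would be 1.)

0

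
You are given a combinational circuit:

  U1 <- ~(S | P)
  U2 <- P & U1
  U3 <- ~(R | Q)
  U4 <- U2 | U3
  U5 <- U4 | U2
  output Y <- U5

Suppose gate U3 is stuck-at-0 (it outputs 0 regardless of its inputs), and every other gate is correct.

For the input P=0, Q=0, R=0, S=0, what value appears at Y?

0

Propagate with U3 forced: U1=1, U2=0, U3=0 [stuck-at-0], U4=0, U5=0.
So Y = 0. (Without the fault it would be 1.)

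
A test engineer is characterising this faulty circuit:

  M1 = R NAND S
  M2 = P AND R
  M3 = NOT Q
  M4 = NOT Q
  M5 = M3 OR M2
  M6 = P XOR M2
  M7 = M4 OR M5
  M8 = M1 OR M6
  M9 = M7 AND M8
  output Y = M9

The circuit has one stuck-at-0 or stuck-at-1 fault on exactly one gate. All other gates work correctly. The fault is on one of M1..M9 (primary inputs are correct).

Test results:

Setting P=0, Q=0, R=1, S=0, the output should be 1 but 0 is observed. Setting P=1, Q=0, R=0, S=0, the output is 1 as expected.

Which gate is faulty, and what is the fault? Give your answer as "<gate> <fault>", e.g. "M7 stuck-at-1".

M1 stuck-at-0

Fault-free values for test 1 (P=0, Q=0, R=1, S=0): M1=1, M2=0, M3=1, M4=1, M5=1, M6=0, M7=1, M8=1, M9=1, giving Y=1. Observed 0.
Test 1: faults giving observed 0 are {M1 stuck-at-0, M7 stuck-at-0, M8 stuck-at-0, M9 stuck-at-0}.
Test 2 (P=1, Q=0, R=0, S=0): fault-free M1=1, M2=0, M3=1, M4=1, M5=1, M6=1, M7=1, M8=1, M9=1 → 1; observed 1. Eliminates M7 stuck-at-0, M8 stuck-at-0, M9 stuck-at-0.
Only M1 stuck-at-0 is consistent with every test.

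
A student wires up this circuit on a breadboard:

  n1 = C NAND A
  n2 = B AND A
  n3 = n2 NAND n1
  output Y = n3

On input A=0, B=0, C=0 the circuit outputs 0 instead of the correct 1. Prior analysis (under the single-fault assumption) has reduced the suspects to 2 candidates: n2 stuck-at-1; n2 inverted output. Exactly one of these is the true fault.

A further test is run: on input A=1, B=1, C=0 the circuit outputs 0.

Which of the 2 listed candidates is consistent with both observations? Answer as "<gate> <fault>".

n2 stuck-at-1

Evaluate each candidate on input A=1, B=1, C=0:
  n2 stuck-at-1: n1=1, n2=1 [stuck-at-1], n3=0 → 0 — matches
  n2 inverted output: n1=1, n2=0 [inverted output], n3=1 → 1 — eliminated
Only n2 stuck-at-1 reproduces the observed 0.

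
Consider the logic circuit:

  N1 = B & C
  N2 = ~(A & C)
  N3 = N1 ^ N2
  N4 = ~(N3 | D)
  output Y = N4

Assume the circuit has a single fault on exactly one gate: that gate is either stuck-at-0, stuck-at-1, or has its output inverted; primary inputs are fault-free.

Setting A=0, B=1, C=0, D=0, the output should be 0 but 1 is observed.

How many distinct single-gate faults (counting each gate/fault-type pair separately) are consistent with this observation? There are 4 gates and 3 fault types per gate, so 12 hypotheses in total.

Fault-free: N1=0, N2=1, N3=1, N4=0 → 0. Observed 1.
  N1 stuck-at-0: output 0 ✗
  N1 stuck-at-1: output 1 ✓
  N1 inverted output: output 1 ✓
  N2 stuck-at-0: output 1 ✓
  N2 stuck-at-1: output 0 ✗
  N2 inverted output: output 1 ✓
  N3 stuck-at-0: output 1 ✓
  N3 stuck-at-1: output 0 ✗
  N3 inverted output: output 1 ✓
  N4 stuck-at-0: output 0 ✗
  N4 stuck-at-1: output 1 ✓
  N4 inverted output: output 1 ✓
Consistent faults: {N1 stuck-at-1, N1 inverted output, N2 stuck-at-0, N2 inverted output, N3 stuck-at-0, N3 inverted output, N4 stuck-at-1, N4 inverted output} — 8 in all.

8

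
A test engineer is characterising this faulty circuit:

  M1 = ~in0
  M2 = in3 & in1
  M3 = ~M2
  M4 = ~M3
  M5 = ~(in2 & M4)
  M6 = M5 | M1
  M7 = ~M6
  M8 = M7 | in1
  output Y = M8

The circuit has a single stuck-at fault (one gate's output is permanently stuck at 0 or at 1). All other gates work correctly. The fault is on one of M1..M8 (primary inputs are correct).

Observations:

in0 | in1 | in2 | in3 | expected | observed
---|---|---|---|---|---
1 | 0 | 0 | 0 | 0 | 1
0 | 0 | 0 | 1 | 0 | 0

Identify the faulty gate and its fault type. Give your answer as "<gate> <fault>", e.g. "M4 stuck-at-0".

M5 stuck-at-0

Fault-free values for test 1 (in0=1, in1=0, in2=0, in3=0): M1=0, M2=0, M3=1, M4=0, M5=1, M6=1, M7=0, M8=0, giving Y=0. Observed 1.
Test 1: faults giving observed 1 are {M5 stuck-at-0, M6 stuck-at-0, M7 stuck-at-1, M8 stuck-at-1}.
Test 2 (in0=0, in1=0, in2=0, in3=1): fault-free M1=1, M2=0, M3=1, M4=0, M5=1, M6=1, M7=0, M8=0 → 0; observed 0. Eliminates M6 stuck-at-0, M7 stuck-at-1, M8 stuck-at-1.
Only M5 stuck-at-0 is consistent with every test.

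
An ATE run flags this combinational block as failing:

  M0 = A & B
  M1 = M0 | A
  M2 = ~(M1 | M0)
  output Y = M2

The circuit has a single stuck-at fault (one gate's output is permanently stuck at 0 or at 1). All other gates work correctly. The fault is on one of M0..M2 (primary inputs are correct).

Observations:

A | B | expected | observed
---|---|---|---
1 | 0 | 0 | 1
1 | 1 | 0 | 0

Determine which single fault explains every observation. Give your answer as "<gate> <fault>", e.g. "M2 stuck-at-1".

Fault-free values for test 1 (A=1, B=0): M0=0, M1=1, M2=0, giving Y=0. Observed 1.
Test 1: faults giving observed 1 are {M1 stuck-at-0, M2 stuck-at-1}.
Test 2 (A=1, B=1): fault-free M0=1, M1=1, M2=0 → 0; observed 0. Eliminates M2 stuck-at-1.
Only M1 stuck-at-0 is consistent with every test.

M1 stuck-at-0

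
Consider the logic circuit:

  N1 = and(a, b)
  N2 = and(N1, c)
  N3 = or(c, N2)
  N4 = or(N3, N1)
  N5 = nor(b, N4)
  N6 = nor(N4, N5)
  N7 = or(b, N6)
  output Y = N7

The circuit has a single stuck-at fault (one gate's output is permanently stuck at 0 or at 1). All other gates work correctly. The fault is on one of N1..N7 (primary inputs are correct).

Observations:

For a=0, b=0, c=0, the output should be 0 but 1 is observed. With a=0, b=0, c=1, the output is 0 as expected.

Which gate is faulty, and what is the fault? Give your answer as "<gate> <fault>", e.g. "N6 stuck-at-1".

N5 stuck-at-0

Fault-free values for test 1 (a=0, b=0, c=0): N1=0, N2=0, N3=0, N4=0, N5=1, N6=0, N7=0, giving Y=0. Observed 1.
Test 1: faults giving observed 1 are {N5 stuck-at-0, N6 stuck-at-1, N7 stuck-at-1}.
Test 2 (a=0, b=0, c=1): fault-free N1=0, N2=0, N3=1, N4=1, N5=0, N6=0, N7=0 → 0; observed 0. Eliminates N6 stuck-at-1, N7 stuck-at-1.
Only N5 stuck-at-0 is consistent with every test.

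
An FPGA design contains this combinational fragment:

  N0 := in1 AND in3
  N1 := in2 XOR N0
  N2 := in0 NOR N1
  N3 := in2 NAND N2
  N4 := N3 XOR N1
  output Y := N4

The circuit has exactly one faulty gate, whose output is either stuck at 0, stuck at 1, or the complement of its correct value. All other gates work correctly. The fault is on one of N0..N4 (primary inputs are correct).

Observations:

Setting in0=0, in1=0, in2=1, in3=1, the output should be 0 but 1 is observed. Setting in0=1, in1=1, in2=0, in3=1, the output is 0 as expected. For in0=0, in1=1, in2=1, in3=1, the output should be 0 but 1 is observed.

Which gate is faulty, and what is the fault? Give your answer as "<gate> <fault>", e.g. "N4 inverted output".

Fault-free values for test 1 (in0=0, in1=0, in2=1, in3=1): N0=0, N1=1, N2=0, N3=1, N4=0, giving Y=0. Observed 1.
Test 1: faults giving observed 1 are {N2 stuck-at-1, N2 inverted output, N3 stuck-at-0, N3 inverted output, N4 stuck-at-1, N4 inverted output}.
Test 2 (in0=1, in1=1, in2=0, in3=1): fault-free N0=1, N1=1, N2=0, N3=1, N4=0 → 0; observed 0. Eliminates N3 stuck-at-0, N3 inverted output, N4 stuck-at-1, N4 inverted output.
Test 3 (in0=0, in1=1, in2=1, in3=1): fault-free N0=1, N1=0, N2=1, N3=0, N4=0 → 0; observed 1. Eliminates N2 stuck-at-1.
Only N2 inverted output is consistent with every test.

N2 inverted output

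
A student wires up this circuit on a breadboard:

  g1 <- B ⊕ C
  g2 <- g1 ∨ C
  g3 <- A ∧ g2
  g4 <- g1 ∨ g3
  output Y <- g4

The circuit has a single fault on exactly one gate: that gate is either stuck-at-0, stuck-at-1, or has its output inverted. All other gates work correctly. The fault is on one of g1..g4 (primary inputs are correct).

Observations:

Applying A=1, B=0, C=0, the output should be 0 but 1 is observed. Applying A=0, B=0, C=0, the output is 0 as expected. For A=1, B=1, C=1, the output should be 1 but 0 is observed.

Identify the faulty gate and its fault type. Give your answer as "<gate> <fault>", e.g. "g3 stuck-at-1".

Fault-free values for test 1 (A=1, B=0, C=0): g1=0, g2=0, g3=0, g4=0, giving Y=0. Observed 1.
Test 1: faults giving observed 1 are {g1 stuck-at-1, g1 inverted output, g2 stuck-at-1, g2 inverted output, g3 stuck-at-1, g3 inverted output, g4 stuck-at-1, g4 inverted output}.
Test 2 (A=0, B=0, C=0): fault-free g1=0, g2=0, g3=0, g4=0 → 0; observed 0. Eliminates g1 stuck-at-1, g1 inverted output, g3 stuck-at-1, g3 inverted output, g4 stuck-at-1, g4 inverted output.
Test 3 (A=1, B=1, C=1): fault-free g1=0, g2=1, g3=1, g4=1 → 1; observed 0. Eliminates g2 stuck-at-1.
Only g2 inverted output is consistent with every test.

g2 inverted output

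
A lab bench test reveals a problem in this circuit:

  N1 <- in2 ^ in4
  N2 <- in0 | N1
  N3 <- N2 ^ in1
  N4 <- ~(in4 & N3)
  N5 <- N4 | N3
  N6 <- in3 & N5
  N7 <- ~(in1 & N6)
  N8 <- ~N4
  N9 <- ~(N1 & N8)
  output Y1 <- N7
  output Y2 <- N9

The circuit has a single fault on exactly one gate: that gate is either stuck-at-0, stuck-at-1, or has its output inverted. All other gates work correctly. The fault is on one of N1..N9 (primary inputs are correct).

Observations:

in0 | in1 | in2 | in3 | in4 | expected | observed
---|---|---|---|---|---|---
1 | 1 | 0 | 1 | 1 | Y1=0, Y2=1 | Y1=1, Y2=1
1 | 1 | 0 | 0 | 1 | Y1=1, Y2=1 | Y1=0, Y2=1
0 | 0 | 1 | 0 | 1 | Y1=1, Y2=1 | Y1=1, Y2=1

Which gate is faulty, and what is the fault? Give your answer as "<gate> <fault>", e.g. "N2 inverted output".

Fault-free values for test 1 (in0=1, in1=1, in2=0, in3=1, in4=1): N1=1, N2=1, N3=0, N4=1, N5=1, N6=1, N7=0, N8=0, N9=1, giving Y1=0, Y2=1. Observed Y1=1, Y2=1.
Test 1: faults giving observed Y1=1, Y2=1 are {N5 stuck-at-0, N5 inverted output, N6 stuck-at-0, N6 inverted output, N7 stuck-at-1, N7 inverted output}.
Test 2 (in0=1, in1=1, in2=0, in3=0, in4=1): fault-free N1=1, N2=1, N3=0, N4=1, N5=1, N6=0, N7=1, N8=0, N9=1 → Y1=1, Y2=1; observed Y1=0, Y2=1. Eliminates N5 stuck-at-0, N5 inverted output, N6 stuck-at-0, N7 stuck-at-1.
Test 3 (in0=0, in1=0, in2=1, in3=0, in4=1): fault-free N1=0, N2=0, N3=0, N4=1, N5=1, N6=0, N7=1, N8=0, N9=1 → Y1=1, Y2=1; observed Y1=1, Y2=1. Eliminates N7 inverted output.
Only N6 inverted output is consistent with every test.

N6 inverted output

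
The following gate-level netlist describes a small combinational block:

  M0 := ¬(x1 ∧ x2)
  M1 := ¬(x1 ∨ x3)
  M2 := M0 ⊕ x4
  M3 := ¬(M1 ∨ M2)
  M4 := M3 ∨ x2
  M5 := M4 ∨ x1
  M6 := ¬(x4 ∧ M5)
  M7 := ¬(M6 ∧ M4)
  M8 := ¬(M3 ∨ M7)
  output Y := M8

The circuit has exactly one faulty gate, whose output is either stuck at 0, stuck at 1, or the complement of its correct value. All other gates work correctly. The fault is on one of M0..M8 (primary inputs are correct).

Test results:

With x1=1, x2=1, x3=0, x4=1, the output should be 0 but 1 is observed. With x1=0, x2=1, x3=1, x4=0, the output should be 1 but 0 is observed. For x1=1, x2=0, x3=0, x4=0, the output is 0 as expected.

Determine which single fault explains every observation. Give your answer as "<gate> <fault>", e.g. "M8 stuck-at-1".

Fault-free values for test 1 (x1=1, x2=1, x3=0, x4=1): M0=0, M1=0, M2=1, M3=0, M4=1, M5=1, M6=0, M7=1, M8=0, giving Y=0. Observed 1.
Test 1: faults giving observed 1 are {M5 stuck-at-0, M5 inverted output, M6 stuck-at-1, M6 inverted output, M7 stuck-at-0, M7 inverted output, M8 stuck-at-1, M8 inverted output}.
Test 2 (x1=0, x2=1, x3=1, x4=0): fault-free M0=1, M1=0, M2=1, M3=0, M4=1, M5=1, M6=1, M7=0, M8=1 → 1; observed 0. Eliminates M5 stuck-at-0, M5 inverted output, M6 stuck-at-1, M7 stuck-at-0, M8 stuck-at-1.
Test 3 (x1=1, x2=0, x3=0, x4=0): fault-free M0=1, M1=0, M2=1, M3=0, M4=0, M5=1, M6=1, M7=1, M8=0 → 0; observed 0. Eliminates M7 inverted output, M8 inverted output.
Only M6 inverted output is consistent with every test.

M6 inverted output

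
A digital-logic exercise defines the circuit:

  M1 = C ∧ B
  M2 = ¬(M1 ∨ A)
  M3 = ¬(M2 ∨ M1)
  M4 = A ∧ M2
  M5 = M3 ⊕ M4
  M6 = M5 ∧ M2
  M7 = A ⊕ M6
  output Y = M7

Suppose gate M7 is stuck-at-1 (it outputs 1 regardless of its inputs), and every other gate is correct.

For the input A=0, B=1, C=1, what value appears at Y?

Propagate with M7 forced: M1=1, M2=0, M3=0, M4=0, M5=0, M6=0, M7=1 [stuck-at-1].
So Y = 1. (Without the fault it would be 0.)

1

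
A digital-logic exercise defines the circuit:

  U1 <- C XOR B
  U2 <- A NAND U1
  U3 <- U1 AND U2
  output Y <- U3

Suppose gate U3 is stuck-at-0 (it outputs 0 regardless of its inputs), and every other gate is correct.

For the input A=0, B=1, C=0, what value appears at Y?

Propagate with U3 forced: U1=1, U2=1, U3=0 [stuck-at-0].
So Y = 0. (Without the fault it would be 1.)

0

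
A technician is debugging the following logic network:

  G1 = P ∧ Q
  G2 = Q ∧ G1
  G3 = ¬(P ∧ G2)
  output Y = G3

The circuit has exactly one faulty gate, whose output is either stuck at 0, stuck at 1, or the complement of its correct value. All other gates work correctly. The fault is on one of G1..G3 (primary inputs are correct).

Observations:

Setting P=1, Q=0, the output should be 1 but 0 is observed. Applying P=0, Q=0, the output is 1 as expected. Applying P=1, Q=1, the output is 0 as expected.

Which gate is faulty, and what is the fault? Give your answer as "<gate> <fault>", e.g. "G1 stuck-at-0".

Fault-free values for test 1 (P=1, Q=0): G1=0, G2=0, G3=1, giving Y=1. Observed 0.
Test 1: faults giving observed 0 are {G2 stuck-at-1, G2 inverted output, G3 stuck-at-0, G3 inverted output}.
Test 2 (P=0, Q=0): fault-free G1=0, G2=0, G3=1 → 1; observed 1. Eliminates G3 stuck-at-0, G3 inverted output.
Test 3 (P=1, Q=1): fault-free G1=1, G2=1, G3=0 → 0; observed 0. Eliminates G2 inverted output.
Only G2 stuck-at-1 is consistent with every test.

G2 stuck-at-1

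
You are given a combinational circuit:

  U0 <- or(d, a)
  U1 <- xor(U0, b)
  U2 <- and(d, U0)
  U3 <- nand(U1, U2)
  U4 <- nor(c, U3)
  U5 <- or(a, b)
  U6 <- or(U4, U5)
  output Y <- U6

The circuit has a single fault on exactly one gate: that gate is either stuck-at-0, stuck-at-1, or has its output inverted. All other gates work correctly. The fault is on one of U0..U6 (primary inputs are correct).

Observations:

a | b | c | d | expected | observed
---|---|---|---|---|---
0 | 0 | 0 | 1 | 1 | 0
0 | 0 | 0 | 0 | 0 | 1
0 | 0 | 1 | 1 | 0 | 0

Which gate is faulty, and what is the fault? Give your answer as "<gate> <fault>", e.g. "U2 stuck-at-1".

Fault-free values for test 1 (a=0, b=0, c=0, d=1): U0=1, U1=1, U2=1, U3=0, U4=1, U5=0, U6=1, giving Y=1. Observed 0.
Test 1: faults giving observed 0 are {U0 stuck-at-0, U0 inverted output, U1 stuck-at-0, U1 inverted output, U2 stuck-at-0, U2 inverted output, U3 stuck-at-1, U3 inverted output, U4 stuck-at-0, U4 inverted output, U6 stuck-at-0, U6 inverted output}.
Test 2 (a=0, b=0, c=0, d=0): fault-free U0=0, U1=0, U2=0, U3=1, U4=0, U5=0, U6=0 → 0; observed 1. Eliminates U0 stuck-at-0, U0 inverted output, U1 stuck-at-0, U1 inverted output, U2 stuck-at-0, U2 inverted output, U3 stuck-at-1, U4 stuck-at-0, U6 stuck-at-0.
Test 3 (a=0, b=0, c=1, d=1): fault-free U0=1, U1=1, U2=1, U3=0, U4=0, U5=0, U6=0 → 0; observed 0. Eliminates U4 inverted output, U6 inverted output.
Only U3 inverted output is consistent with every test.

U3 inverted output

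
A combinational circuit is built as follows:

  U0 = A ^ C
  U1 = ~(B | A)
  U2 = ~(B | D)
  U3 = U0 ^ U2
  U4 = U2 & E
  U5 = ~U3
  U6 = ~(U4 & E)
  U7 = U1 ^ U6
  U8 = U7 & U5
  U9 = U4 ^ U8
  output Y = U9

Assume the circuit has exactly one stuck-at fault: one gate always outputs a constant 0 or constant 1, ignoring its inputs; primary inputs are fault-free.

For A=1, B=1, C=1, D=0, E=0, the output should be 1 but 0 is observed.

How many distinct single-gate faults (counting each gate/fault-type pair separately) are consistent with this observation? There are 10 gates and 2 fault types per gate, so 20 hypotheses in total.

10

Fault-free: U0=0, U1=0, U2=0, U3=0, U4=0, U5=1, U6=1, U7=1, U8=1, U9=1 → 1. Observed 0.
  U0: stuck-at-1 ✓; others ✗
  U1: stuck-at-1 ✓; others ✗
  U2: stuck-at-1 ✓; others ✗
  U3: stuck-at-1 ✓; others ✗
  U4: stuck-at-1 ✓; others ✗
  U5: stuck-at-0 ✓; others ✗
  U6: stuck-at-0 ✓; others ✗
  U7: stuck-at-0 ✓; others ✗
  U8: stuck-at-0 ✓; others ✗
  U9: stuck-at-0 ✓; others ✗
Consistent faults: {U0 stuck-at-1, U1 stuck-at-1, U2 stuck-at-1, U3 stuck-at-1, U4 stuck-at-1, U5 stuck-at-0, U6 stuck-at-0, U7 stuck-at-0, U8 stuck-at-0, U9 stuck-at-0} — 10 in all.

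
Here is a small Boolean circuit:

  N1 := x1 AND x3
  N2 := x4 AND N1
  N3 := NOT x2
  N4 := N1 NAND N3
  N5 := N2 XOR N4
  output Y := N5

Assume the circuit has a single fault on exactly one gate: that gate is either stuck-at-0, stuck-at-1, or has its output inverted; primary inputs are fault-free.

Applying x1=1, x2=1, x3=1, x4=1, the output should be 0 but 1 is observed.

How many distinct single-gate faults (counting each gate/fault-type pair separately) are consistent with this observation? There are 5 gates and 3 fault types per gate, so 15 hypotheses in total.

Fault-free: N1=1, N2=1, N3=0, N4=1, N5=0 → 0. Observed 1.
  N1: stuck-at-0, inverted output ✓; others ✗
  N2: stuck-at-0, inverted output ✓; others ✗
  N3: stuck-at-1, inverted output ✓; others ✗
  N4: stuck-at-0, inverted output ✓; others ✗
  N5: stuck-at-1, inverted output ✓; others ✗
Consistent faults: {N1 stuck-at-0, N1 inverted output, N2 stuck-at-0, N2 inverted output, N3 stuck-at-1, N3 inverted output, N4 stuck-at-0, N4 inverted output, N5 stuck-at-1, N5 inverted output} — 10 in all.

10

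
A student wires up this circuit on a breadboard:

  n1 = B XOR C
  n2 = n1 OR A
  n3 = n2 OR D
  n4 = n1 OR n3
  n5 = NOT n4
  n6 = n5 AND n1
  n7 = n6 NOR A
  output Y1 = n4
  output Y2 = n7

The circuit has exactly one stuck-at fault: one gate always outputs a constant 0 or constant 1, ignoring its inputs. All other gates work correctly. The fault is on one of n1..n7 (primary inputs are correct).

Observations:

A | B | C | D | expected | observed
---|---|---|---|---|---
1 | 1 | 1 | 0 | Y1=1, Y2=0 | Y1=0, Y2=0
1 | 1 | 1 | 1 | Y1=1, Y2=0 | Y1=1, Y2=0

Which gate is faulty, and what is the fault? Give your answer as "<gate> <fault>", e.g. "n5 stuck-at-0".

Fault-free values for test 1 (A=1, B=1, C=1, D=0): n1=0, n2=1, n3=1, n4=1, n5=0, n6=0, n7=0, giving Y1=1, Y2=0. Observed Y1=0, Y2=0.
Test 1: faults giving observed Y1=0, Y2=0 are {n2 stuck-at-0, n3 stuck-at-0, n4 stuck-at-0}.
Test 2 (A=1, B=1, C=1, D=1): fault-free n1=0, n2=1, n3=1, n4=1, n5=0, n6=0, n7=0 → Y1=1, Y2=0; observed Y1=1, Y2=0. Eliminates n3 stuck-at-0, n4 stuck-at-0.
Only n2 stuck-at-0 is consistent with every test.

n2 stuck-at-0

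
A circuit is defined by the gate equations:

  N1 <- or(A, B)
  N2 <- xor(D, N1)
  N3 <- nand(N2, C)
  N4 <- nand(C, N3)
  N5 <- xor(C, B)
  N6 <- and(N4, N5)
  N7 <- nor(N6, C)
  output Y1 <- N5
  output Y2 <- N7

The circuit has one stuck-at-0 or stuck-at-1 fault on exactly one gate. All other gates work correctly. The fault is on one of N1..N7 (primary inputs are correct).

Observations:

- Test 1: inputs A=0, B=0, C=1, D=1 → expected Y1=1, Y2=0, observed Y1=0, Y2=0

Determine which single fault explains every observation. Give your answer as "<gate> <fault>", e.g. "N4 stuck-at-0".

Fault-free values for test 1 (A=0, B=0, C=1, D=1): N1=0, N2=1, N3=0, N4=1, N5=1, N6=1, N7=0, giving Y1=1, Y2=0. Observed Y1=0, Y2=0.
Test 1: faults giving observed Y1=0, Y2=0 are {N5 stuck-at-0}.
Only N5 stuck-at-0 is consistent with every test.

N5 stuck-at-0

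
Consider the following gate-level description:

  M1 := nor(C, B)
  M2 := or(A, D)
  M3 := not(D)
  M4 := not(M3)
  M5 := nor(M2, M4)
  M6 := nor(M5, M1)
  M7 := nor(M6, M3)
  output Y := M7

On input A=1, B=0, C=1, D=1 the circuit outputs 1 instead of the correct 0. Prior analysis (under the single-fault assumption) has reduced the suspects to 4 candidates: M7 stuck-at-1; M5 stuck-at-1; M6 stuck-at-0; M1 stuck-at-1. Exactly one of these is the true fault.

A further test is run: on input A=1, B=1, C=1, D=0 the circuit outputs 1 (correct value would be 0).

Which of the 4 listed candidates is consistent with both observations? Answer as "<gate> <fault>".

Evaluate each candidate on input A=1, B=1, C=1, D=0:
  M7 stuck-at-1: M1=0, M2=1, M3=1, M4=0, M5=0, M6=1, M7=1 [stuck-at-1] → 1 — matches
  M5 stuck-at-1: M1=0, M2=1, M3=1, M4=0, M5=1 [stuck-at-1], M6=0, M7=0 → 0 — eliminated
  M6 stuck-at-0: M1=0, M2=1, M3=1, M4=0, M5=0, M6=0 [stuck-at-0], M7=0 → 0 — eliminated
  M1 stuck-at-1: M1=1 [stuck-at-1], M2=1, M3=1, M4=0, M5=0, M6=0, M7=0 → 0 — eliminated
Only M7 stuck-at-1 reproduces the observed 1.

M7 stuck-at-1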